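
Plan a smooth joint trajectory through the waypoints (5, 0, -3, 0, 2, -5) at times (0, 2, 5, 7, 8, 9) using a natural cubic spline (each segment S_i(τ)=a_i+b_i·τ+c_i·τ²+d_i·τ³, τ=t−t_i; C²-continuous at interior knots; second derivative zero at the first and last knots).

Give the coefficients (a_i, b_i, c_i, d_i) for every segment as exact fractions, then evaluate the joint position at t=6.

  seg 0: a=5 b=-10523/3866 c=0 d=429/7732
  seg 1: a=0 b=-7949/3866 c=1287/3866 d=37/5799
  seg 2: a=-3 b=439/3866 c=1509/3866 d=1171/7732
  seg 3: a=0 b=13501/3866 c=2511/1933 d=-10791/3866
  seg 4: a=2 b=-4414/1933 c=-27351/3866 d=9117/3866
S(6) = -18129/7732

Δ: Δ0=-5/2, Δ1=-1, Δ2=3/2, Δ3=2, Δ4=-7
row 1: diag=10, rhs=9; c'=3/10, d'=9/10
row 2: denom=10−3·3/10=91/10; d'=(15−3·9/10)/(91/10)=123/91
row 3: denom=6−2·20/91=506/91; d'=(3−2·123/91)/(506/91)=27/506
row 4: denom=4−1·91/506=1933/506; d'=(-54−1·27/506)/(1933/506)=-27351/1933
back: M4=-27351/1933
back: M3=27/506−91/506·-27351/1933=5022/1933
back: M2=123/91−20/91·5022/1933=1509/1933
back: M1=9/10−3/10·1509/1933=1287/1933
M: M0=0, M1=1287/1933, M2=1509/1933, M3=5022/1933, M4=-27351/1933, M5=0
seg 0: a=5, c=M0/2=0, d=(M1−M0)/(6·2)=429/7732, b=Δ0−h0·(2M0+M1)/6=-10523/3866
seg 1: a=0, c=M1/2=1287/3866, d=(M2−M1)/(6·3)=37/5799, b=Δ1−h1·(2M1+M2)/6=-7949/3866
seg 2: a=-3, c=M2/2=1509/3866, d=(M3−M2)/(6·2)=1171/7732, b=Δ2−h2·(2M2+M3)/6=439/3866
seg 3: a=0, c=M3/2=2511/1933, d=(M4−M3)/(6·1)=-10791/3866, b=Δ3−h3·(2M3+M4)/6=13501/3866
seg 4: a=2, c=M4/2=-27351/3866, d=(M5−M4)/(6·1)=9117/3866, b=Δ4−h4·(2M4+M5)/6=-4414/1933
t_q=6 → seg 2, τ=1; S=-3+439/3866·τ+1509/3866·τ²+1171/7732·τ³=-18129/7732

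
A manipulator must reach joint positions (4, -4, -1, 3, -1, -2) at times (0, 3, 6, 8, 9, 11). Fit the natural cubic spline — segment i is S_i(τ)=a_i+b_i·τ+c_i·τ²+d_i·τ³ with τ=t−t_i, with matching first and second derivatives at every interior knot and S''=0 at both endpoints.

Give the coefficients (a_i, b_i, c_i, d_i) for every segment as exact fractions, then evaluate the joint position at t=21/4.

Δ: Δ0=-8/3, Δ1=1, Δ2=2, Δ3=-4, Δ4=-1/2
row 1: diag=12, rhs=22; c'=1/4, d'=11/6
row 2: denom=10−3·1/4=37/4; d'=(6−3·11/6)/(37/4)=2/37
row 3: denom=6−2·8/37=206/37; d'=(-36−2·2/37)/(206/37)=-668/103
row 4: denom=6−1·37/206=1199/206; d'=(21−1·-668/103)/(1199/206)=5662/1199
back: M4=5662/1199
back: M3=-668/103−37/206·5662/1199=-8793/1199
back: M2=2/37−8/37·-8793/1199=1966/1199
back: M1=11/6−1/4·1966/1199=5120/3597
M: M0=0, M1=5120/3597, M2=1966/1199, M3=-8793/1199, M4=5662/1199, M5=0
seg 0: a=4, c=M0/2=0, d=(M1−M0)/(6·3)=2560/32373, b=Δ0−h0·(2M0+M1)/6=-12152/3597
seg 1: a=-4, c=M1/2=2560/3597, d=(M2−M1)/(6·3)=389/32373, b=Δ1−h1·(2M1+M2)/6=-4472/3597
seg 2: a=-1, c=M2/2=983/1199, d=(M3−M2)/(6·2)=-10759/14388, b=Δ2−h2·(2M2+M3)/6=12055/3597
seg 3: a=3, c=M3/2=-8793/2398, d=(M4−M3)/(6·1)=14455/7194, b=Δ3−h3·(2M3+M4)/6=-766/327
seg 4: a=-1, c=M4/2=2831/1199, d=(M5−M4)/(6·2)=-2831/7194, b=Δ4−h4·(2M4+M5)/6=-26245/7194
t_q=21/4 → seg 1, τ=9/4; S=-4+-4472/3597·τ+2560/3597·τ²+389/32373·τ³=-234617/76736

  seg 0: a=4 b=-12152/3597 c=0 d=2560/32373
  seg 1: a=-4 b=-4472/3597 c=2560/3597 d=389/32373
  seg 2: a=-1 b=12055/3597 c=983/1199 d=-10759/14388
  seg 3: a=3 b=-766/327 c=-8793/2398 d=14455/7194
  seg 4: a=-1 b=-26245/7194 c=2831/1199 d=-2831/7194
S(21/4) = -234617/76736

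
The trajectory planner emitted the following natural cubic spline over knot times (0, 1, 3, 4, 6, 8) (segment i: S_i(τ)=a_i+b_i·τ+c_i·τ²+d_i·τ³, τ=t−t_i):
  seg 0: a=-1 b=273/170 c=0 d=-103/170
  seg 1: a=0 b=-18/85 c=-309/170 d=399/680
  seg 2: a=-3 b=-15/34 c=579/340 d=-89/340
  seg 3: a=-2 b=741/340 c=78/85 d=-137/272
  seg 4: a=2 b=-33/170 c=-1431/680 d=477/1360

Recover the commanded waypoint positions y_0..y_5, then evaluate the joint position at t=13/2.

y_0=-1 y_1=0 y_2=-3 y_3=-2 y_4=2 y_5=-4
S(13/2) = 15457/10880

y_0 = S_0(0) = a_0 = -1
y_1 = S_1(0) = a_1 = 0
y_2 = S_2(0) = a_2 = -3
y_3 = S_3(0) = a_3 = -2
y_4 = S_4(0) = a_4 = 2
y_5 = S_4(2) = -4
t_q=13/2 is in segment 4 (τ=1/2); S_4(τ)=15457/10880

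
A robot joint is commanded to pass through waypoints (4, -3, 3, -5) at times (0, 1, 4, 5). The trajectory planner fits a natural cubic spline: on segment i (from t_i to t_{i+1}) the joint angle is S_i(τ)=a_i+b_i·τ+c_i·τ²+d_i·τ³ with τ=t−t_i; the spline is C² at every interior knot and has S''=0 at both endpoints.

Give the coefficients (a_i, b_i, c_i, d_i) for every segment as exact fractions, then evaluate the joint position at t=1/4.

Δ: Δ0=-7, Δ1=2, Δ2=-8
row 1: diag=8, rhs=54; c'=3/8, d'=27/4
row 2: denom=8−3·3/8=55/8; d'=(-60−3·27/4)/(55/8)=-642/55
back: M2=-642/55
back: M1=27/4−3/8·-642/55=612/55
M: M0=0, M1=612/55, M2=-642/55, M3=0
seg 0: a=4, c=M0/2=0, d=(M1−M0)/(6·1)=102/55, b=Δ0−h0·(2M0+M1)/6=-487/55
seg 1: a=-3, c=M1/2=306/55, d=(M2−M1)/(6·3)=-19/15, b=Δ1−h1·(2M1+M2)/6=-181/55
seg 2: a=3, c=M2/2=-321/55, d=(M3−M2)/(6·1)=107/55, b=Δ2−h2·(2M2+M3)/6=-226/55
t_q=1/4 → seg 0, τ=1/4; S=4+-487/55·τ+0·τ²+102/55·τ³=639/352

  seg 0: a=4 b=-487/55 c=0 d=102/55
  seg 1: a=-3 b=-181/55 c=306/55 d=-19/15
  seg 2: a=3 b=-226/55 c=-321/55 d=107/55
S(1/4) = 639/352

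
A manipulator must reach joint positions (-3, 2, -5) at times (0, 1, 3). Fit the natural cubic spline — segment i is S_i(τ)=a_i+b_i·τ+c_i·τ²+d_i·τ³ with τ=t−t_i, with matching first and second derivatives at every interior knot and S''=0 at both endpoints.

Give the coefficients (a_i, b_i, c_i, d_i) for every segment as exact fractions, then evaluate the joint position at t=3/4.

  seg 0: a=-3 b=77/12 c=0 d=-17/12
  seg 1: a=2 b=13/6 c=-17/4 d=17/24
S(3/4) = 311/256

Δ: Δ0=5, Δ1=-7/2
row 1: diag=6, rhs=-51; c'=1/3, d'=-17/2
back: M1=-17/2
M: M0=0, M1=-17/2, M2=0
seg 0: a=-3, c=M0/2=0, d=(M1−M0)/(6·1)=-17/12, b=Δ0−h0·(2M0+M1)/6=77/12
seg 1: a=2, c=M1/2=-17/4, d=(M2−M1)/(6·2)=17/24, b=Δ1−h1·(2M1+M2)/6=13/6
t_q=3/4 → seg 0, τ=3/4; S=-3+77/12·τ+0·τ²+-17/12·τ³=311/256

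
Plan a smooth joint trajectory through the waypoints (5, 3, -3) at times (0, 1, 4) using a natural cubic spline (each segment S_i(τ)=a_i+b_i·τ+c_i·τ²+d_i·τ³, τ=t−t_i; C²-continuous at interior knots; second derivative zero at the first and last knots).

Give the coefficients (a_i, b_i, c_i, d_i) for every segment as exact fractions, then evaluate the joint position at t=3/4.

Δ: Δ0=-2, Δ1=-2
row 1: diag=8, rhs=0; c'=3/8, d'=0
back: M1=0
M: M0=0, M1=0, M2=0
seg 0: a=5, c=M0/2=0, d=(M1−M0)/(6·1)=0, b=Δ0−h0·(2M0+M1)/6=-2
seg 1: a=3, c=M1/2=0, d=(M2−M1)/(6·3)=0, b=Δ1−h1·(2M1+M2)/6=-2
t_q=3/4 → seg 0, τ=3/4; S=5+-2·τ+0·τ²+0·τ³=7/2

  seg 0: a=5 b=-2 c=0 d=0
  seg 1: a=3 b=-2 c=0 d=0
S(3/4) = 7/2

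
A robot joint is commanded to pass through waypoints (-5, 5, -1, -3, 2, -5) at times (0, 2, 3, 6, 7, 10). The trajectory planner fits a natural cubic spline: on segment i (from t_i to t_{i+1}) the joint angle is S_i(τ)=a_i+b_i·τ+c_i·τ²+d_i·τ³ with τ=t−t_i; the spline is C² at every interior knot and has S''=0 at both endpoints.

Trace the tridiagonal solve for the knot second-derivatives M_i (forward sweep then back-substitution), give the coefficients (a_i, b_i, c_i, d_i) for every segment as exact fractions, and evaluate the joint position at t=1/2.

  seg 0: a=-5 b=22505/2529 c=0 d=-2465/2529
  seg 1: a=5 b=-7075/2529 c=-4930/843 d=6691/2529
  seg 2: a=-1 b=-16582/2529 c=587/281 d=-953/22761
  seg 3: a=-3 b=12257/2529 c=4330/2529 d=-438/281
  seg 4: a=2 b=9091/2529 c=-7496/2529 d=7496/22761
S(1/2) = -4535/6744

Δ: Δ0=5, Δ1=-6, Δ2=-2/3, Δ3=5, Δ4=-7/3
row 1: diag=6, rhs=-66; c'=1/6, d'=-11
row 2: denom=8−1·1/6=47/6; d'=(32−1·-11)/(47/6)=258/47
row 3: denom=8−3·18/47=322/47; d'=(34−3·258/47)/(322/47)=412/161
row 4: denom=8−1·47/322=2529/322; d'=(-44−1·412/161)/(2529/322)=-14992/2529
back: M4=-14992/2529
back: M3=412/161−47/322·-14992/2529=8660/2529
back: M2=258/47−18/47·8660/2529=1174/281
back: M1=-11−1/6·1174/281=-9860/843
M: M0=0, M1=-9860/843, M2=1174/281, M3=8660/2529, M4=-14992/2529, M5=0
seg 0: a=-5, c=M0/2=0, d=(M1−M0)/(6·2)=-2465/2529, b=Δ0−h0·(2M0+M1)/6=22505/2529
seg 1: a=5, c=M1/2=-4930/843, d=(M2−M1)/(6·1)=6691/2529, b=Δ1−h1·(2M1+M2)/6=-7075/2529
seg 2: a=-1, c=M2/2=587/281, d=(M3−M2)/(6·3)=-953/22761, b=Δ2−h2·(2M2+M3)/6=-16582/2529
seg 3: a=-3, c=M3/2=4330/2529, d=(M4−M3)/(6·1)=-438/281, b=Δ3−h3·(2M3+M4)/6=12257/2529
seg 4: a=2, c=M4/2=-7496/2529, d=(M5−M4)/(6·3)=7496/22761, b=Δ4−h4·(2M4+M5)/6=9091/2529
t_q=1/2 → seg 0, τ=1/2; S=-5+22505/2529·τ+0·τ²+-2465/2529·τ³=-4535/6744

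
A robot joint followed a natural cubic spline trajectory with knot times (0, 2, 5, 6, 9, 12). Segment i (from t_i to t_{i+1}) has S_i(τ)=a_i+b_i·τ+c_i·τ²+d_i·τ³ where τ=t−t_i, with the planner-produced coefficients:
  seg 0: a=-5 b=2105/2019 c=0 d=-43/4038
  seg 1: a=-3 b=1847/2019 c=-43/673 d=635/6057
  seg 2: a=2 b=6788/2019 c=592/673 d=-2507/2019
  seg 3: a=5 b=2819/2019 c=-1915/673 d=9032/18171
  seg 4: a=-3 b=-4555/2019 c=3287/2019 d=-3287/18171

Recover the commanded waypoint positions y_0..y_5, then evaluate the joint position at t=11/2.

y_0 = S_0(0) = a_0 = -5
y_1 = S_1(0) = a_1 = -3
y_2 = S_2(0) = a_2 = 2
y_3 = S_3(0) = a_3 = 5
y_4 = S_4(0) = a_4 = -3
y_5 = S_4(3) = 0
t_q=11/2 is in segment 2 (τ=1/2); S_2(τ)=20167/5384

y_0=-5 y_1=-3 y_2=2 y_3=5 y_4=-3 y_5=0
S(11/2) = 20167/5384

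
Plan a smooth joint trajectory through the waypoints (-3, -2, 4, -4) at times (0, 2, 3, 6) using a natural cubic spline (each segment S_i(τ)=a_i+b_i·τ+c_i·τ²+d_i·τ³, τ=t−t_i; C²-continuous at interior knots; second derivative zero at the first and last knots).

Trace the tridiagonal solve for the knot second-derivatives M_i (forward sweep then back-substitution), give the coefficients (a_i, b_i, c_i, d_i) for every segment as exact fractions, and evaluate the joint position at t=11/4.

  seg 0: a=-3 b=-491/282 c=0 d=79/141
  seg 1: a=-2 b=1405/282 c=158/47 d=-661/282
  seg 2: a=4 b=659/141 c=-345/94 d=115/282
S(11/4) = 15875/6016

Δ: Δ0=1/2, Δ1=6, Δ2=-8/3
row 1: diag=6, rhs=33; c'=1/6, d'=11/2
row 2: denom=8−1·1/6=47/6; d'=(-52−1·11/2)/(47/6)=-345/47
back: M2=-345/47
back: M1=11/2−1/6·-345/47=316/47
M: M0=0, M1=316/47, M2=-345/47, M3=0
seg 0: a=-3, c=M0/2=0, d=(M1−M0)/(6·2)=79/141, b=Δ0−h0·(2M0+M1)/6=-491/282
seg 1: a=-2, c=M1/2=158/47, d=(M2−M1)/(6·1)=-661/282, b=Δ1−h1·(2M1+M2)/6=1405/282
seg 2: a=4, c=M2/2=-345/94, d=(M3−M2)/(6·3)=115/282, b=Δ2−h2·(2M2+M3)/6=659/141
t_q=11/4 → seg 1, τ=3/4; S=-2+1405/282·τ+158/47·τ²+-661/282·τ³=15875/6016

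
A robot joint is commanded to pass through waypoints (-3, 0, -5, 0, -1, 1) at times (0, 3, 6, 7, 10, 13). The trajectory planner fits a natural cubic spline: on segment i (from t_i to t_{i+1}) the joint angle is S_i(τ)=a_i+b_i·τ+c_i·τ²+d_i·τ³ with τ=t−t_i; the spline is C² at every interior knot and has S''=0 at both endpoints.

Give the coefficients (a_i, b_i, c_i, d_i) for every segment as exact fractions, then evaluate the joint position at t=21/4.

  seg 0: a=-3 b=416/165 c=0 d=-251/1485
  seg 1: a=0 b=-337/165 c=-251/165 d=163/297
  seg 2: a=-5 b=602/165 c=188/55 d=-31/15
  seg 3: a=0 b=707/165 c=-153/55 d=41/99
  seg 4: a=-1 b=-202/165 c=52/55 d=-52/495
S(21/4) = -21279/3520

Δ: Δ0=1, Δ1=-5/3, Δ2=5, Δ3=-1/3, Δ4=2/3
row 1: diag=12, rhs=-16; c'=1/4, d'=-4/3
row 2: denom=8−3·1/4=29/4; d'=(40−3·-4/3)/(29/4)=176/29
row 3: denom=8−1·4/29=228/29; d'=(-32−1·176/29)/(228/29)=-92/19
row 4: denom=12−3·29/76=825/76; d'=(6−3·-92/19)/(825/76)=104/55
back: M4=104/55
back: M3=-92/19−29/76·104/55=-306/55
back: M2=176/29−4/29·-306/55=376/55
back: M1=-4/3−1/4·376/55=-502/165
M: M0=0, M1=-502/165, M2=376/55, M3=-306/55, M4=104/55, M5=0
seg 0: a=-3, c=M0/2=0, d=(M1−M0)/(6·3)=-251/1485, b=Δ0−h0·(2M0+M1)/6=416/165
seg 1: a=0, c=M1/2=-251/165, d=(M2−M1)/(6·3)=163/297, b=Δ1−h1·(2M1+M2)/6=-337/165
seg 2: a=-5, c=M2/2=188/55, d=(M3−M2)/(6·1)=-31/15, b=Δ2−h2·(2M2+M3)/6=602/165
seg 3: a=0, c=M3/2=-153/55, d=(M4−M3)/(6·3)=41/99, b=Δ3−h3·(2M3+M4)/6=707/165
seg 4: a=-1, c=M4/2=52/55, d=(M5−M4)/(6·3)=-52/495, b=Δ4−h4·(2M4+M5)/6=-202/165
t_q=21/4 → seg 1, τ=9/4; S=0+-337/165·τ+-251/165·τ²+163/297·τ³=-21279/3520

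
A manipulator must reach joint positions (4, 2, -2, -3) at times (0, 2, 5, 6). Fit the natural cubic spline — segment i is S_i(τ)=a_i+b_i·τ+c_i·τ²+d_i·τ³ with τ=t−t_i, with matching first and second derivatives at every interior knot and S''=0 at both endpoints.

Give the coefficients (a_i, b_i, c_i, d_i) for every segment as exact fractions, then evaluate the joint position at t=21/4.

Δ: Δ0=-1, Δ1=-4/3, Δ2=-1
row 1: diag=10, rhs=-2; c'=3/10, d'=-1/5
row 2: denom=8−3·3/10=71/10; d'=(2−3·-1/5)/(71/10)=26/71
back: M2=26/71
back: M1=-1/5−3/10·26/71=-22/71
M: M0=0, M1=-22/71, M2=26/71, M3=0
seg 0: a=4, c=M0/2=0, d=(M1−M0)/(6·2)=-11/426, b=Δ0−h0·(2M0+M1)/6=-191/213
seg 1: a=2, c=M1/2=-11/71, d=(M2−M1)/(6·3)=8/213, b=Δ1−h1·(2M1+M2)/6=-257/213
seg 2: a=-2, c=M2/2=13/71, d=(M3−M2)/(6·1)=-13/213, b=Δ2−h2·(2M2+M3)/6=-239/213
t_q=21/4 → seg 2, τ=1/4; S=-2+-239/213·τ+13/71·τ²+-13/213·τ³=-10315/4544

  seg 0: a=4 b=-191/213 c=0 d=-11/426
  seg 1: a=2 b=-257/213 c=-11/71 d=8/213
  seg 2: a=-2 b=-239/213 c=13/71 d=-13/213
S(21/4) = -10315/4544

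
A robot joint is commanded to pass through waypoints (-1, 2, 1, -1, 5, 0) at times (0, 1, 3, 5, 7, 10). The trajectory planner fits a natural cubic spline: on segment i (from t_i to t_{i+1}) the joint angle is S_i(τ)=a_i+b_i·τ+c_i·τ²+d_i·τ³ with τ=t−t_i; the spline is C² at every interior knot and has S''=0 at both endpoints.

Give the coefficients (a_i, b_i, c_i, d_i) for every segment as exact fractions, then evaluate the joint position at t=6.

Δ: Δ0=3, Δ1=-1/2, Δ2=-1, Δ3=3, Δ4=-5/3
row 1: diag=6, rhs=-21; c'=1/3, d'=-7/2
row 2: denom=8−2·1/3=22/3; d'=(-3−2·-7/2)/(22/3)=6/11
row 3: denom=8−2·3/11=82/11; d'=(24−2·6/11)/(82/11)=126/41
row 4: denom=10−2·11/41=388/41; d'=(-28−2·126/41)/(388/41)=-350/97
back: M4=-350/97
back: M3=126/41−11/41·-350/97=392/97
back: M2=6/11−3/11·392/97=-54/97
back: M1=-7/2−1/3·-54/97=-643/194
M: M0=0, M1=-643/194, M2=-54/97, M3=392/97, M4=-350/97, M5=0
seg 0: a=-1, c=M0/2=0, d=(M1−M0)/(6·1)=-643/1164, b=Δ0−h0·(2M0+M1)/6=4135/1164
seg 1: a=2, c=M1/2=-643/388, d=(M2−M1)/(6·2)=535/2328, b=Δ1−h1·(2M1+M2)/6=1103/582
seg 2: a=1, c=M2/2=-27/97, d=(M3−M2)/(6·2)=223/582, b=Δ2−h2·(2M2+M3)/6=-575/291
seg 3: a=-1, c=M3/2=196/97, d=(M4−M3)/(6·2)=-371/582, b=Δ3−h3·(2M3+M4)/6=439/291
seg 4: a=5, c=M4/2=-175/97, d=(M5−M4)/(6·3)=175/873, b=Δ4−h4·(2M4+M5)/6=565/291
t_q=6 → seg 3, τ=1; S=-1+439/291·τ+196/97·τ²+-371/582·τ³=367/194

  seg 0: a=-1 b=4135/1164 c=0 d=-643/1164
  seg 1: a=2 b=1103/582 c=-643/388 d=535/2328
  seg 2: a=1 b=-575/291 c=-27/97 d=223/582
  seg 3: a=-1 b=439/291 c=196/97 d=-371/582
  seg 4: a=5 b=565/291 c=-175/97 d=175/873
S(6) = 367/194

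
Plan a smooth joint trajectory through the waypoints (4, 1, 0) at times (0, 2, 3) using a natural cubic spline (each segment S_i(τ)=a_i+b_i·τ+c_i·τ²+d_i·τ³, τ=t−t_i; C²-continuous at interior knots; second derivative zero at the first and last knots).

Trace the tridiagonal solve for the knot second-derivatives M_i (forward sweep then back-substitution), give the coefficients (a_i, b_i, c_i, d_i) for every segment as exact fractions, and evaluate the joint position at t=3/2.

  seg 0: a=4 b=-5/3 c=0 d=1/24
  seg 1: a=1 b=-7/6 c=1/4 d=-1/12
S(3/2) = 105/64

Δ: Δ0=-3/2, Δ1=-1
row 1: diag=6, rhs=3; c'=1/6, d'=1/2
back: M1=1/2
M: M0=0, M1=1/2, M2=0
seg 0: a=4, c=M0/2=0, d=(M1−M0)/(6·2)=1/24, b=Δ0−h0·(2M0+M1)/6=-5/3
seg 1: a=1, c=M1/2=1/4, d=(M2−M1)/(6·1)=-1/12, b=Δ1−h1·(2M1+M2)/6=-7/6
t_q=3/2 → seg 0, τ=3/2; S=4+-5/3·τ+0·τ²+1/24·τ³=105/64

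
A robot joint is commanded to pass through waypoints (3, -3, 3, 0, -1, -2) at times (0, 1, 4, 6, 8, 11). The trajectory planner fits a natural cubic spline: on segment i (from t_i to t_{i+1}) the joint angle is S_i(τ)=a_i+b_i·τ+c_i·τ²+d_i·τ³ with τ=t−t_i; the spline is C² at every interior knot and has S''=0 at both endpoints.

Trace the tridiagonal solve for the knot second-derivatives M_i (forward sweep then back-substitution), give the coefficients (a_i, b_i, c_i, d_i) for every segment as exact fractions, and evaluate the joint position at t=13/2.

Δ: Δ0=-6, Δ1=2, Δ2=-3/2, Δ3=-1/2, Δ4=-1/3
row 1: diag=8, rhs=48; c'=3/8, d'=6
row 2: denom=10−3·3/8=71/8; d'=(-21−3·6)/(71/8)=-312/71
row 3: denom=8−2·16/71=536/71; d'=(6−2·-312/71)/(536/71)=525/268
row 4: denom=10−2·71/268=1269/134; d'=(1−2·525/268)/(1269/134)=-391/1269
back: M4=-391/1269
back: M3=525/268−71/268·-391/1269=5179/2538
back: M2=-312/71−16/71·5179/2538=-6160/1269
back: M1=6−3/8·-6160/1269=3308/423
M: M0=0, M1=3308/423, M2=-6160/1269, M3=5179/2538, M4=-391/1269, M5=0
seg 0: a=3, c=M0/2=0, d=(M1−M0)/(6·1)=1654/1269, b=Δ0−h0·(2M0+M1)/6=-9268/1269
seg 1: a=-3, c=M1/2=1654/423, d=(M2−M1)/(6·3)=-8042/11421, b=Δ1−h1·(2M1+M2)/6=-4306/1269
seg 2: a=3, c=M2/2=-3080/1269, d=(M3−M2)/(6·2)=5833/10152, b=Δ2−h2·(2M2+M3)/6=1340/1269
seg 3: a=0, c=M3/2=5179/5076, d=(M4−M3)/(6·2)=-1987/10152, b=Δ3−h3·(2M3+M4)/6=-1487/846
seg 4: a=-1, c=M4/2=-391/2538, d=(M5−M4)/(6·3)=391/22842, b=Δ4−h4·(2M4+M5)/6=-32/1269
t_q=13/2 → seg 3, τ=1/2; S=0+-1487/846·τ+5179/5076·τ²+-1987/10152·τ³=-17549/27072

  seg 0: a=3 b=-9268/1269 c=0 d=1654/1269
  seg 1: a=-3 b=-4306/1269 c=1654/423 d=-8042/11421
  seg 2: a=3 b=1340/1269 c=-3080/1269 d=5833/10152
  seg 3: a=0 b=-1487/846 c=5179/5076 d=-1987/10152
  seg 4: a=-1 b=-32/1269 c=-391/2538 d=391/22842
S(13/2) = -17549/27072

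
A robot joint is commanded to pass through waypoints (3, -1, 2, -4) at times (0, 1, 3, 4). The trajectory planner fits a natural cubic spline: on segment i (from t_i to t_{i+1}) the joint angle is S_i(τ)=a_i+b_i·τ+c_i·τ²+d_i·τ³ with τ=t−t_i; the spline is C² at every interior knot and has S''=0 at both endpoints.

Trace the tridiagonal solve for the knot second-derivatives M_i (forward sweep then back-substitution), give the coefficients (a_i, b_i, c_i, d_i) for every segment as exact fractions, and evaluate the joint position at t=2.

Δ: Δ0=-4, Δ1=3/2, Δ2=-6
row 1: diag=6, rhs=33; c'=1/3, d'=11/2
row 2: denom=6−2·1/3=16/3; d'=(-45−2·11/2)/(16/3)=-21/2
back: M2=-21/2
back: M1=11/2−1/3·-21/2=9
M: M0=0, M1=9, M2=-21/2, M3=0
seg 0: a=3, c=M0/2=0, d=(M1−M0)/(6·1)=3/2, b=Δ0−h0·(2M0+M1)/6=-11/2
seg 1: a=-1, c=M1/2=9/2, d=(M2−M1)/(6·2)=-13/8, b=Δ1−h1·(2M1+M2)/6=-1
seg 2: a=2, c=M2/2=-21/4, d=(M3−M2)/(6·1)=7/4, b=Δ2−h2·(2M2+M3)/6=-5/2
t_q=2 → seg 1, τ=1; S=-1+-1·τ+9/2·τ²+-13/8·τ³=7/8

  seg 0: a=3 b=-11/2 c=0 d=3/2
  seg 1: a=-1 b=-1 c=9/2 d=-13/8
  seg 2: a=2 b=-5/2 c=-21/4 d=7/4
S(2) = 7/8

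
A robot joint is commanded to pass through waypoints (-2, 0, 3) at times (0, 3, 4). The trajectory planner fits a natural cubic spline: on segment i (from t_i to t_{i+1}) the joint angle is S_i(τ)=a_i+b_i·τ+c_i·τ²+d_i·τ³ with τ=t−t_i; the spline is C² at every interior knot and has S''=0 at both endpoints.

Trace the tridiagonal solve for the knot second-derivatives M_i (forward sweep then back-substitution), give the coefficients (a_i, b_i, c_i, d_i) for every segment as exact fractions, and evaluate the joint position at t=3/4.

  seg 0: a=-2 b=-5/24 c=0 d=7/72
  seg 1: a=0 b=29/12 c=7/8 d=-7/24
S(3/4) = -1083/512

Δ: Δ0=2/3, Δ1=3
row 1: diag=8, rhs=14; c'=1/8, d'=7/4
back: M1=7/4
M: M0=0, M1=7/4, M2=0
seg 0: a=-2, c=M0/2=0, d=(M1−M0)/(6·3)=7/72, b=Δ0−h0·(2M0+M1)/6=-5/24
seg 1: a=0, c=M1/2=7/8, d=(M2−M1)/(6·1)=-7/24, b=Δ1−h1·(2M1+M2)/6=29/12
t_q=3/4 → seg 0, τ=3/4; S=-2+-5/24·τ+0·τ²+7/72·τ³=-1083/512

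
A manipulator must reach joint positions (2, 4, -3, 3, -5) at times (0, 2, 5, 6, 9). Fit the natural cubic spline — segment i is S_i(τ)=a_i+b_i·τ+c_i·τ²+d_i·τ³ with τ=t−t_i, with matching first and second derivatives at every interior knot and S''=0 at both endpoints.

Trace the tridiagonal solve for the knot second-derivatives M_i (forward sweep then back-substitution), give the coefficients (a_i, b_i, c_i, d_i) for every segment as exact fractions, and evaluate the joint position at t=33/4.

  seg 0: a=2 b=715/279 c=0 d=-109/279
  seg 1: a=4 b=-593/279 c=-218/93 d=1904/2511
  seg 2: a=-3 b=1195/279 c=1250/279 d=-257/93
  seg 3: a=3 b=1382/279 c=-1063/279 d=1063/2511
S(33/4) = -637/1984

Δ: Δ0=1, Δ1=-7/3, Δ2=6, Δ3=-8/3
row 1: diag=10, rhs=-20; c'=3/10, d'=-2
row 2: denom=8−3·3/10=71/10; d'=(50−3·-2)/(71/10)=560/71
row 3: denom=8−1·10/71=558/71; d'=(-52−1·560/71)/(558/71)=-2126/279
back: M3=-2126/279
back: M2=560/71−10/71·-2126/279=2500/279
back: M1=-2−3/10·2500/279=-436/93
M: M0=0, M1=-436/93, M2=2500/279, M3=-2126/279, M4=0
seg 0: a=2, c=M0/2=0, d=(M1−M0)/(6·2)=-109/279, b=Δ0−h0·(2M0+M1)/6=715/279
seg 1: a=4, c=M1/2=-218/93, d=(M2−M1)/(6·3)=1904/2511, b=Δ1−h1·(2M1+M2)/6=-593/279
seg 2: a=-3, c=M2/2=1250/279, d=(M3−M2)/(6·1)=-257/93, b=Δ2−h2·(2M2+M3)/6=1195/279
seg 3: a=3, c=M3/2=-1063/279, d=(M4−M3)/(6·3)=1063/2511, b=Δ3−h3·(2M3+M4)/6=1382/279
t_q=33/4 → seg 3, τ=9/4; S=3+1382/279·τ+-1063/279·τ²+1063/2511·τ³=-637/1984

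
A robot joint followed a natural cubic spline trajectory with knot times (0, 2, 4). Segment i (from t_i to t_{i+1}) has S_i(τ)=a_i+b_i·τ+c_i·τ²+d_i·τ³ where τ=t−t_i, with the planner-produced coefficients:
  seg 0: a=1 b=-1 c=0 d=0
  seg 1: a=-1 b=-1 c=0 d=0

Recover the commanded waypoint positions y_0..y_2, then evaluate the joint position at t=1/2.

y_0=1 y_1=-1 y_2=-3
S(1/2) = 1/2

y_0 = S_0(0) = a_0 = 1
y_1 = S_1(0) = a_1 = -1
y_2 = S_1(2) = -3
t_q=1/2 is in segment 0 (τ=1/2); S_0(τ)=1/2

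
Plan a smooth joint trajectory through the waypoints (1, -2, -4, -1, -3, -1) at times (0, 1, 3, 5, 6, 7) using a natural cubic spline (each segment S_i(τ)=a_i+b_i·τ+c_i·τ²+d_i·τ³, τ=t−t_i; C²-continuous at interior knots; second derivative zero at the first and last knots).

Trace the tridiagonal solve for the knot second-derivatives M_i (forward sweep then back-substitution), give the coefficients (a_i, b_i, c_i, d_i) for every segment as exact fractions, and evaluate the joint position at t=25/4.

Δ: Δ0=-3, Δ1=-1, Δ2=3/2, Δ3=-2, Δ4=2
row 1: diag=6, rhs=12; c'=1/3, d'=2
row 2: denom=8−2·1/3=22/3; d'=(15−2·2)/(22/3)=3/2
row 3: denom=6−2·3/11=60/11; d'=(-21−2·3/2)/(60/11)=-22/5
row 4: denom=4−1·11/60=229/60; d'=(24−1·-22/5)/(229/60)=1704/229
back: M4=1704/229
back: M3=-22/5−11/60·1704/229=-1320/229
back: M2=3/2−3/11·-1320/229=1407/458
back: M1=2−1/3·1407/458=447/458
M: M0=0, M1=447/458, M2=1407/458, M3=-1320/229, M4=1704/229, M5=0
seg 0: a=1, c=M0/2=0, d=(M1−M0)/(6·1)=149/916, b=Δ0−h0·(2M0+M1)/6=-2897/916
seg 1: a=-2, c=M1/2=447/916, d=(M2−M1)/(6·2)=40/229, b=Δ1−h1·(2M1+M2)/6=-1225/458
seg 2: a=-4, c=M2/2=1407/916, d=(M3−M2)/(6·2)=-1349/1832, b=Δ2−h2·(2M2+M3)/6=629/458
seg 3: a=-1, c=M3/2=-660/229, d=(M4−M3)/(6·1)=504/229, b=Δ3−h3·(2M3+M4)/6=-302/229
seg 4: a=-3, c=M4/2=852/229, d=(M5−M4)/(6·1)=-284/229, b=Δ4−h4·(2M4+M5)/6=-110/229
t_q=25/4 → seg 4, τ=1/4; S=-3+-110/229·τ+852/229·τ²+-284/229·τ³=-10651/3664

  seg 0: a=1 b=-2897/916 c=0 d=149/916
  seg 1: a=-2 b=-1225/458 c=447/916 d=40/229
  seg 2: a=-4 b=629/458 c=1407/916 d=-1349/1832
  seg 3: a=-1 b=-302/229 c=-660/229 d=504/229
  seg 4: a=-3 b=-110/229 c=852/229 d=-284/229
S(25/4) = -10651/3664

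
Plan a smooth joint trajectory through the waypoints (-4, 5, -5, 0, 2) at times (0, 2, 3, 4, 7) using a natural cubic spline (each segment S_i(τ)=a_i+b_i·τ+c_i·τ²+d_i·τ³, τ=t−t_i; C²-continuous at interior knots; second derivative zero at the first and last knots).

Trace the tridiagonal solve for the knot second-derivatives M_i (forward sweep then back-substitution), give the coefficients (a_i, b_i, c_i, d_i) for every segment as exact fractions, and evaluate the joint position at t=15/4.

Δ: Δ0=9/2, Δ1=-10, Δ2=5, Δ3=2/3
row 1: diag=6, rhs=-87; c'=1/6, d'=-29/2
row 2: denom=4−1·1/6=23/6; d'=(90−1·-29/2)/(23/6)=627/23
row 3: denom=8−1·6/23=178/23; d'=(-26−1·627/23)/(178/23)=-1225/178
back: M3=-1225/178
back: M2=627/23−6/23·-1225/178=2586/89
back: M1=-29/2−1/6·2586/89=-3443/178
M: M0=0, M1=-3443/178, M2=2586/89, M3=-1225/178, M4=0
seg 0: a=-4, c=M0/2=0, d=(M1−M0)/(6·2)=-3443/2136, b=Δ0−h0·(2M0+M1)/6=2923/267
seg 1: a=5, c=M1/2=-3443/356, d=(M2−M1)/(6·1)=8615/1068, b=Δ1−h1·(2M1+M2)/6=-4483/534
seg 2: a=-5, c=M2/2=1293/89, d=(M3−M2)/(6·1)=-6397/1068, b=Δ2−h2·(2M2+M3)/6=-3779/1068
seg 3: a=0, c=M3/2=-1225/356, d=(M4−M3)/(6·3)=1225/3204, b=Δ3−h3·(2M3+M4)/6=4031/534
t_q=15/4 → seg 2, τ=3/4; S=-5+-3779/1068·τ+1293/89·τ²+-6397/1068·τ³=-45765/22784

  seg 0: a=-4 b=2923/267 c=0 d=-3443/2136
  seg 1: a=5 b=-4483/534 c=-3443/356 d=8615/1068
  seg 2: a=-5 b=-3779/1068 c=1293/89 d=-6397/1068
  seg 3: a=0 b=4031/534 c=-1225/356 d=1225/3204
S(15/4) = -45765/22784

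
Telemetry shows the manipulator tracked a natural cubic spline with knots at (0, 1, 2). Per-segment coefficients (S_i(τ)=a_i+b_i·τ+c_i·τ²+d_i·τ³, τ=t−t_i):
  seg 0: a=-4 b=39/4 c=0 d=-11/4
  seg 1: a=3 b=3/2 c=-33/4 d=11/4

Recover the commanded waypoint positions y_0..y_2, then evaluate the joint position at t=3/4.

y_0 = S_0(0) = a_0 = -4
y_1 = S_1(0) = a_1 = 3
y_2 = S_1(1) = -1
t_q=3/4 is in segment 0 (τ=3/4); S_0(τ)=551/256

y_0=-4 y_1=3 y_2=-1
S(3/4) = 551/256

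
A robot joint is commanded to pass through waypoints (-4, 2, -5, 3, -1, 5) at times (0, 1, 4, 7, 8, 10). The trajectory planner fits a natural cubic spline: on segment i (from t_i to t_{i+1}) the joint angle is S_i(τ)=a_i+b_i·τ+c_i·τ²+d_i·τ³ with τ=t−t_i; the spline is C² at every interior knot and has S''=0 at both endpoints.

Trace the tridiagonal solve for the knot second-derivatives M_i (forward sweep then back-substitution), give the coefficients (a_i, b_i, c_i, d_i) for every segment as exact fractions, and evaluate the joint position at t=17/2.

Δ: Δ0=6, Δ1=-7/3, Δ2=8/3, Δ3=-4, Δ4=3
row 1: diag=8, rhs=-50; c'=3/8, d'=-25/4
row 2: denom=12−3·3/8=87/8; d'=(30−3·-25/4)/(87/8)=130/29
row 3: denom=8−3·8/29=208/29; d'=(-40−3·130/29)/(208/29)=-775/104
row 4: denom=6−1·29/208=1219/208; d'=(42−1·-775/104)/(1219/208)=10286/1219
back: M4=10286/1219
back: M3=-775/104−29/208·10286/1219=-10518/1219
back: M2=130/29−8/29·-10518/1219=8366/1219
back: M1=-25/4−3/8·8366/1219=-10756/1219
M: M0=0, M1=-10756/1219, M2=8366/1219, M3=-10518/1219, M4=10286/1219, M5=0
seg 0: a=-4, c=M0/2=0, d=(M1−M0)/(6·1)=-5378/3657, b=Δ0−h0·(2M0+M1)/6=27320/3657
seg 1: a=2, c=M1/2=-5378/1219, d=(M2−M1)/(6·3)=3187/3657, b=Δ1−h1·(2M1+M2)/6=11186/3657
seg 2: a=-5, c=M2/2=4183/1219, d=(M3−M2)/(6·3)=-9442/10971, b=Δ2−h2·(2M2+M3)/6=431/3657
seg 3: a=3, c=M3/2=-5259/1219, d=(M4−M3)/(6·1)=10402/3657, b=Δ3−h3·(2M3+M4)/6=-9253/3657
seg 4: a=-1, c=M4/2=5143/1219, d=(M5−M4)/(6·2)=-5143/7314, b=Δ4−h4·(2M4+M5)/6=-9601/3657
t_q=17/2 → seg 4, τ=1/2; S=-1+-9601/3657·τ+5143/1219·τ²+-5143/7314·τ³=-26249/19504

  seg 0: a=-4 b=27320/3657 c=0 d=-5378/3657
  seg 1: a=2 b=11186/3657 c=-5378/1219 d=3187/3657
  seg 2: a=-5 b=431/3657 c=4183/1219 d=-9442/10971
  seg 3: a=3 b=-9253/3657 c=-5259/1219 d=10402/3657
  seg 4: a=-1 b=-9601/3657 c=5143/1219 d=-5143/7314
S(17/2) = -26249/19504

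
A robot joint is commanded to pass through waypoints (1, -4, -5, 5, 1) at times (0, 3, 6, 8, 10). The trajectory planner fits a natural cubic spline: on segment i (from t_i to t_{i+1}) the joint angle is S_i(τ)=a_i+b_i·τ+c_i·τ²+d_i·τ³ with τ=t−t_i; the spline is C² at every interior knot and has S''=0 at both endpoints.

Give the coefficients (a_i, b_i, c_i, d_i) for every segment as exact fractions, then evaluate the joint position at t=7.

Δ: Δ0=-5/3, Δ1=-1/3, Δ2=5, Δ3=-2
row 1: diag=12, rhs=8; c'=1/4, d'=2/3
row 2: denom=10−3·1/4=37/4; d'=(32−3·2/3)/(37/4)=120/37
row 3: denom=8−2·8/37=280/37; d'=(-42−2·120/37)/(280/37)=-897/140
back: M3=-897/140
back: M2=120/37−8/37·-897/140=162/35
back: M1=2/3−1/4·162/35=-103/210
M: M0=0, M1=-103/210, M2=162/35, M3=-897/140, M4=0
seg 0: a=1, c=M0/2=0, d=(M1−M0)/(6·3)=-103/3780, b=Δ0−h0·(2M0+M1)/6=-199/140
seg 1: a=-4, c=M1/2=-103/420, d=(M2−M1)/(6·3)=215/756, b=Δ1−h1·(2M1+M2)/6=-151/70
seg 2: a=-5, c=M2/2=81/35, d=(M3−M2)/(6·2)=-103/112, b=Δ2−h2·(2M2+M3)/6=81/20
seg 3: a=5, c=M3/2=-897/280, d=(M4−M3)/(6·2)=299/560, b=Δ3−h3·(2M3+M4)/6=159/70
t_q=7 → seg 2, τ=1; S=-5+81/20·τ+81/35·τ²+-103/112·τ³=249/560

  seg 0: a=1 b=-199/140 c=0 d=-103/3780
  seg 1: a=-4 b=-151/70 c=-103/420 d=215/756
  seg 2: a=-5 b=81/20 c=81/35 d=-103/112
  seg 3: a=5 b=159/70 c=-897/280 d=299/560
S(7) = 249/560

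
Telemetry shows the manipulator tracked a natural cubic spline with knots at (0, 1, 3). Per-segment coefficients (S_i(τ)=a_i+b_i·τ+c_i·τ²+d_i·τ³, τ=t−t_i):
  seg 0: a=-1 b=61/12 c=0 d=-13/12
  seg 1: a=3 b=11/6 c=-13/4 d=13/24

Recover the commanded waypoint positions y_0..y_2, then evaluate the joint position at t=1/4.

y_0 = S_0(0) = a_0 = -1
y_1 = S_1(0) = a_1 = 3
y_2 = S_1(2) = -2
t_q=1/4 is in segment 0 (τ=1/4); S_0(τ)=65/256

y_0=-1 y_1=3 y_2=-2
S(1/4) = 65/256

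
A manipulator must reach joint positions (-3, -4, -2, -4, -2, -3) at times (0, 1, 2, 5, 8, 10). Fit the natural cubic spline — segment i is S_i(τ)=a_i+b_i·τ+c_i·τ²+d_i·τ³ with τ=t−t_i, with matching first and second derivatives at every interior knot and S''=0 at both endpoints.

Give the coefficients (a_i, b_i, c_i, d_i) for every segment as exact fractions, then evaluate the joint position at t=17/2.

Δ: Δ0=-1, Δ1=2, Δ2=-2/3, Δ3=2/3, Δ4=-1/2
row 1: diag=4, rhs=18; c'=1/4, d'=9/2
row 2: denom=8−1·1/4=31/4; d'=(-16−1·9/2)/(31/4)=-82/31
row 3: denom=12−3·12/31=336/31; d'=(8−3·-82/31)/(336/31)=247/168
row 4: denom=10−3·31/112=1027/112; d'=(-7−3·247/168)/(1027/112)=-1278/1027
back: M4=-1278/1027
back: M3=247/168−31/112·-1278/1027=5591/3081
back: M2=-82/31−12/31·5591/3081=-3438/1027
back: M1=9/2−1/4·-3438/1027=5481/1027
M: M0=0, M1=5481/1027, M2=-3438/1027, M3=5591/3081, M4=-1278/1027, M5=0
seg 0: a=-3, c=M0/2=0, d=(M1−M0)/(6·1)=1827/2054, b=Δ0−h0·(2M0+M1)/6=-3881/2054
seg 1: a=-4, c=M1/2=5481/2054, d=(M2−M1)/(6·1)=-2973/2054, b=Δ1−h1·(2M1+M2)/6=800/1027
seg 2: a=-2, c=M2/2=-1719/1027, d=(M3−M2)/(6·3)=15905/55458, b=Δ2−h2·(2M2+M3)/6=3643/2054
seg 3: a=-4, c=M3/2=5591/6162, d=(M4−M3)/(6·3)=-725/4266, b=Δ3−h3·(2M3+M4)/6=-540/1027
seg 4: a=-2, c=M4/2=-639/1027, d=(M5−M4)/(6·2)=213/2054, b=Δ4−h4·(2M4+M5)/6=677/2054
t_q=17/2 → seg 4, τ=1/2; S=-2+677/2054·τ+-639/1027·τ²+213/2054·τ³=-32499/16432

  seg 0: a=-3 b=-3881/2054 c=0 d=1827/2054
  seg 1: a=-4 b=800/1027 c=5481/2054 d=-2973/2054
  seg 2: a=-2 b=3643/2054 c=-1719/1027 d=15905/55458
  seg 3: a=-4 b=-540/1027 c=5591/6162 d=-725/4266
  seg 4: a=-2 b=677/2054 c=-639/1027 d=213/2054
S(17/2) = -32499/16432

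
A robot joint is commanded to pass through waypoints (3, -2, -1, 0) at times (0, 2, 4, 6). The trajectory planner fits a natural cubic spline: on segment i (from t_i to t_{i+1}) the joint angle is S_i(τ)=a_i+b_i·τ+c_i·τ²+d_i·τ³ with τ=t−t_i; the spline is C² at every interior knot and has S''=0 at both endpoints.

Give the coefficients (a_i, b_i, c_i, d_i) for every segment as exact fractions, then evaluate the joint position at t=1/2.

Δ: Δ0=-5/2, Δ1=1/2, Δ2=1/2
row 1: diag=8, rhs=18; c'=1/4, d'=9/4
row 2: denom=8−2·1/4=15/2; d'=(0−2·9/4)/(15/2)=-3/5
back: M2=-3/5
back: M1=9/4−1/4·-3/5=12/5
M: M0=0, M1=12/5, M2=-3/5, M3=0
seg 0: a=3, c=M0/2=0, d=(M1−M0)/(6·2)=1/5, b=Δ0−h0·(2M0+M1)/6=-33/10
seg 1: a=-2, c=M1/2=6/5, d=(M2−M1)/(6·2)=-1/4, b=Δ1−h1·(2M1+M2)/6=-9/10
seg 2: a=-1, c=M2/2=-3/10, d=(M3−M2)/(6·2)=1/20, b=Δ2−h2·(2M2+M3)/6=9/10
t_q=1/2 → seg 0, τ=1/2; S=3+-33/10·τ+0·τ²+1/5·τ³=11/8

  seg 0: a=3 b=-33/10 c=0 d=1/5
  seg 1: a=-2 b=-9/10 c=6/5 d=-1/4
  seg 2: a=-1 b=9/10 c=-3/10 d=1/20
S(1/2) = 11/8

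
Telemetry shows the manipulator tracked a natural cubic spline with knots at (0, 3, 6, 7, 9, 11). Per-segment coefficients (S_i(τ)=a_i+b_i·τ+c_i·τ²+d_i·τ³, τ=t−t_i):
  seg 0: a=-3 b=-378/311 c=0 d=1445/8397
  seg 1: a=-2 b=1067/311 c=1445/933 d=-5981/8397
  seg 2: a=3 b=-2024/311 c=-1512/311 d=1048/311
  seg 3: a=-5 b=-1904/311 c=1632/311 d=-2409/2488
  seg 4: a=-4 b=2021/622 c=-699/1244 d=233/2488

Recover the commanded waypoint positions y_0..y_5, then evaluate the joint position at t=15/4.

y_0 = S_0(0) = a_0 = -3
y_1 = S_1(0) = a_1 = -2
y_2 = S_2(0) = a_2 = 3
y_3 = S_3(0) = a_3 = -5
y_4 = S_4(0) = a_4 = -4
y_5 = S_4(2) = 1
t_q=15/4 is in segment 1 (τ=3/4); S_1(τ)=22767/19904

y_0=-3 y_1=-2 y_2=3 y_3=-5 y_4=-4 y_5=1
S(15/4) = 22767/19904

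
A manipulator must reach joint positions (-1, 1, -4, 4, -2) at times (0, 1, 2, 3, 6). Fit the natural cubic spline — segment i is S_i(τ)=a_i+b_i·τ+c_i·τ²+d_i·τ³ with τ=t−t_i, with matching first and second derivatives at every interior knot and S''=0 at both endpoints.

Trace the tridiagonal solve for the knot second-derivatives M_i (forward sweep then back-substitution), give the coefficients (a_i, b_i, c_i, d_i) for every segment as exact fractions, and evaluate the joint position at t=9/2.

Δ: Δ0=2, Δ1=-5, Δ2=8, Δ3=-2
row 1: diag=4, rhs=-42; c'=1/4, d'=-21/2
row 2: denom=4−1·1/4=15/4; d'=(78−1·-21/2)/(15/4)=118/5
row 3: denom=8−1·4/15=116/15; d'=(-60−1·118/5)/(116/15)=-627/58
back: M3=-627/58
back: M2=118/5−4/15·-627/58=768/29
back: M1=-21/2−1/4·768/29=-993/58
M: M0=0, M1=-993/58, M2=768/29, M3=-627/58, M4=0
seg 0: a=-1, c=M0/2=0, d=(M1−M0)/(6·1)=-331/116, b=Δ0−h0·(2M0+M1)/6=563/116
seg 1: a=1, c=M1/2=-993/116, d=(M2−M1)/(6·1)=843/116, b=Δ1−h1·(2M1+M2)/6=-215/58
seg 2: a=-4, c=M2/2=384/29, d=(M3−M2)/(6·1)=-721/116, b=Δ2−h2·(2M2+M3)/6=113/116
seg 3: a=4, c=M3/2=-627/116, d=(M4−M3)/(6·3)=209/348, b=Δ3−h3·(2M3+M4)/6=511/58
t_q=9/2 → seg 3, τ=3/2; S=4+511/58·τ+-627/116·τ²+209/348·τ³=6571/928

  seg 0: a=-1 b=563/116 c=0 d=-331/116
  seg 1: a=1 b=-215/58 c=-993/116 d=843/116
  seg 2: a=-4 b=113/116 c=384/29 d=-721/116
  seg 3: a=4 b=511/58 c=-627/116 d=209/348
S(9/2) = 6571/928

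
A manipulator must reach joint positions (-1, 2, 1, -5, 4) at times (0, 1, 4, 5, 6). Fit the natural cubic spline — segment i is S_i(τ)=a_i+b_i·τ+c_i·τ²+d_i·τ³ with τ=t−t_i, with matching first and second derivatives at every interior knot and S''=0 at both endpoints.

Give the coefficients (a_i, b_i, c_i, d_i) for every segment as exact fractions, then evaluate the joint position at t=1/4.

  seg 0: a=-1 b=1879/636 c=0 d=29/636
  seg 1: a=2 b=983/318 c=29/212 d=-271/636
  seg 2: a=1 b=-4829/636 c=-196/53 d=3365/636
  seg 3: a=-5 b=281/318 c=2581/212 d=-2581/636
S(1/4) = -3537/13568

Δ: Δ0=3, Δ1=-1/3, Δ2=-6, Δ3=9
row 1: diag=8, rhs=-20; c'=3/8, d'=-5/2
row 2: denom=8−3·3/8=55/8; d'=(-34−3·-5/2)/(55/8)=-212/55
row 3: denom=4−1·8/55=212/55; d'=(90−1·-212/55)/(212/55)=2581/106
back: M3=2581/106
back: M2=-212/55−8/55·2581/106=-392/53
back: M1=-5/2−3/8·-392/53=29/106
M: M0=0, M1=29/106, M2=-392/53, M3=2581/106, M4=0
seg 0: a=-1, c=M0/2=0, d=(M1−M0)/(6·1)=29/636, b=Δ0−h0·(2M0+M1)/6=1879/636
seg 1: a=2, c=M1/2=29/212, d=(M2−M1)/(6·3)=-271/636, b=Δ1−h1·(2M1+M2)/6=983/318
seg 2: a=1, c=M2/2=-196/53, d=(M3−M2)/(6·1)=3365/636, b=Δ2−h2·(2M2+M3)/6=-4829/636
seg 3: a=-5, c=M3/2=2581/212, d=(M4−M3)/(6·1)=-2581/636, b=Δ3−h3·(2M3+M4)/6=281/318
t_q=1/4 → seg 0, τ=1/4; S=-1+1879/636·τ+0·τ²+29/636·τ³=-3537/13568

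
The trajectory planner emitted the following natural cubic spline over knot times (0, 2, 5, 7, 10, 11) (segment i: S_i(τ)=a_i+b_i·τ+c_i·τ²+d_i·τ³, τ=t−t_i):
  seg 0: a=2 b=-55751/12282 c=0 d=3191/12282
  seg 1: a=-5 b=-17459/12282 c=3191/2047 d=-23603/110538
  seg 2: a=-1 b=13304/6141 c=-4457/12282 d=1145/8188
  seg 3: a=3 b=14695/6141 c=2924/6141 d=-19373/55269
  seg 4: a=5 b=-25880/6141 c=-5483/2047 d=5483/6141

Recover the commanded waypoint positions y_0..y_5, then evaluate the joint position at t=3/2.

y_0 = S_0(0) = a_0 = 2
y_1 = S_1(0) = a_1 = -5
y_2 = S_2(0) = a_2 = -1
y_3 = S_3(0) = a_3 = 3
y_4 = S_4(0) = a_4 = 5
y_5 = S_4(1) = -1
t_q=3/2 is in segment 0 (τ=3/2); S_0(τ)=-128781/32752

y_0=2 y_1=-5 y_2=-1 y_3=3 y_4=5 y_5=-1
S(3/2) = -128781/32752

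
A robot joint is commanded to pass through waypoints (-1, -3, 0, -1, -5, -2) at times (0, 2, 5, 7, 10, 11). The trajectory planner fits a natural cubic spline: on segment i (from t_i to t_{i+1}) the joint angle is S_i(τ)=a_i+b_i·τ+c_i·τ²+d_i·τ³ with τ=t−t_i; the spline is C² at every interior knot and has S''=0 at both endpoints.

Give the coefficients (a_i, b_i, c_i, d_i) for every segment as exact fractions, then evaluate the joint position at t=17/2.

  seg 0: a=-1 b=-104/69 c=0 d=35/276
  seg 1: a=-3 b=1/69 c=35/46 d=-179/1242
  seg 2: a=0 b=95/138 c=-37/69 d=-2/69
  seg 3: a=-1 b=-83/46 c=-49/69 d=359/1242
  seg 4: a=-5 b=40/23 c=87/46 d=-29/46
S(17/2) = -1593/368

Δ: Δ0=-1, Δ1=1, Δ2=-1/2, Δ3=-4/3, Δ4=3
row 1: diag=10, rhs=12; c'=3/10, d'=6/5
row 2: denom=10−3·3/10=91/10; d'=(-9−3·6/5)/(91/10)=-18/13
row 3: denom=10−2·20/91=870/91; d'=(-5−2·-18/13)/(870/91)=-7/30
row 4: denom=8−3·91/290=2047/290; d'=(26−3·-7/30)/(2047/290)=87/23
back: M4=87/23
back: M3=-7/30−91/290·87/23=-98/69
back: M2=-18/13−20/91·-98/69=-74/69
back: M1=6/5−3/10·-74/69=35/23
M: M0=0, M1=35/23, M2=-74/69, M3=-98/69, M4=87/23, M5=0
seg 0: a=-1, c=M0/2=0, d=(M1−M0)/(6·2)=35/276, b=Δ0−h0·(2M0+M1)/6=-104/69
seg 1: a=-3, c=M1/2=35/46, d=(M2−M1)/(6·3)=-179/1242, b=Δ1−h1·(2M1+M2)/6=1/69
seg 2: a=0, c=M2/2=-37/69, d=(M3−M2)/(6·2)=-2/69, b=Δ2−h2·(2M2+M3)/6=95/138
seg 3: a=-1, c=M3/2=-49/69, d=(M4−M3)/(6·3)=359/1242, b=Δ3−h3·(2M3+M4)/6=-83/46
seg 4: a=-5, c=M4/2=87/46, d=(M5−M4)/(6·1)=-29/46, b=Δ4−h4·(2M4+M5)/6=40/23
t_q=17/2 → seg 3, τ=3/2; S=-1+-83/46·τ+-49/69·τ²+359/1242·τ³=-1593/368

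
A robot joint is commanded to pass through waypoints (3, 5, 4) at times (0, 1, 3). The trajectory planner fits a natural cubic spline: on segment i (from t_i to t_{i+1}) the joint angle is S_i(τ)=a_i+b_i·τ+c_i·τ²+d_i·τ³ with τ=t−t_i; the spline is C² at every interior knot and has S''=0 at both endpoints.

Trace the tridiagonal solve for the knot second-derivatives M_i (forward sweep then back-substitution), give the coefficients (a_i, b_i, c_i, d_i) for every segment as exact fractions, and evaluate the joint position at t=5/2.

  seg 0: a=3 b=29/12 c=0 d=-5/12
  seg 1: a=5 b=7/6 c=-5/4 d=5/24
S(5/2) = 297/64

Δ: Δ0=2, Δ1=-1/2
row 1: diag=6, rhs=-15; c'=1/3, d'=-5/2
back: M1=-5/2
M: M0=0, M1=-5/2, M2=0
seg 0: a=3, c=M0/2=0, d=(M1−M0)/(6·1)=-5/12, b=Δ0−h0·(2M0+M1)/6=29/12
seg 1: a=5, c=M1/2=-5/4, d=(M2−M1)/(6·2)=5/24, b=Δ1−h1·(2M1+M2)/6=7/6
t_q=5/2 → seg 1, τ=3/2; S=5+7/6·τ+-5/4·τ²+5/24·τ³=297/64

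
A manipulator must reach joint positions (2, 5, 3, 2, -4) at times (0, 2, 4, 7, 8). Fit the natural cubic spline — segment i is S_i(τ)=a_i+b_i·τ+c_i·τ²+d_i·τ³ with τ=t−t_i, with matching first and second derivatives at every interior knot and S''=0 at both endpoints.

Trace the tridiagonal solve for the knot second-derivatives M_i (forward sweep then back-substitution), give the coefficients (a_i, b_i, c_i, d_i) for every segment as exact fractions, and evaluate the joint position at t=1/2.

Δ: Δ0=3/2, Δ1=-1, Δ2=-1/3, Δ3=-6
row 1: diag=8, rhs=-15; c'=1/4, d'=-15/8
row 2: denom=10−2·1/4=19/2; d'=(4−2·-15/8)/(19/2)=31/38
row 3: denom=8−3·6/19=134/19; d'=(-34−3·31/38)/(134/19)=-1385/268
back: M3=-1385/268
back: M2=31/38−6/19·-1385/268=164/67
back: M1=-15/8−1/4·164/67=-1333/536
M: M0=0, M1=-1333/536, M2=164/67, M3=-1385/268, M4=0
seg 0: a=2, c=M0/2=0, d=(M1−M0)/(6·2)=-1333/6432, b=Δ0−h0·(2M0+M1)/6=3745/1608
seg 1: a=5, c=M1/2=-1333/1072, d=(M2−M1)/(6·2)=2645/6432, b=Δ1−h1·(2M1+M2)/6=-127/804
seg 2: a=3, c=M2/2=82/67, d=(M3−M2)/(6·3)=-2041/4824, b=Δ2−h2·(2M2+M3)/6=-317/1608
seg 3: a=2, c=M3/2=-1385/536, d=(M4−M3)/(6·1)=1385/1608, b=Δ3−h3·(2M3+M4)/6=-3439/804
t_q=1/2 → seg 0, τ=1/2; S=2+3745/1608·τ+0·τ²+-1333/6432·τ³=53833/17152

  seg 0: a=2 b=3745/1608 c=0 d=-1333/6432
  seg 1: a=5 b=-127/804 c=-1333/1072 d=2645/6432
  seg 2: a=3 b=-317/1608 c=82/67 d=-2041/4824
  seg 3: a=2 b=-3439/804 c=-1385/536 d=1385/1608
S(1/2) = 53833/17152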